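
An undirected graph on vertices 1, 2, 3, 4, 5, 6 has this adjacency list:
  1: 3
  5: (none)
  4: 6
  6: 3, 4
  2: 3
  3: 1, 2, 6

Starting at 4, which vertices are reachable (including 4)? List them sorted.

1, 2, 3, 4, 6

Start at 4.
Its neighbours: 6.
Then their neighbours: 3.
Then next layer: 1, 2.
Nothing further is reachable.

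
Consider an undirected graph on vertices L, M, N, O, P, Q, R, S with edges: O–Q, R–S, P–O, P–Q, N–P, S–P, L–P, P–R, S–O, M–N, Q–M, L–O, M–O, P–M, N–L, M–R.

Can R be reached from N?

Yes

Explore from N.
Distance 1: reach L, M, P.
Distance 2: reach O, Q, R, S.
Found R.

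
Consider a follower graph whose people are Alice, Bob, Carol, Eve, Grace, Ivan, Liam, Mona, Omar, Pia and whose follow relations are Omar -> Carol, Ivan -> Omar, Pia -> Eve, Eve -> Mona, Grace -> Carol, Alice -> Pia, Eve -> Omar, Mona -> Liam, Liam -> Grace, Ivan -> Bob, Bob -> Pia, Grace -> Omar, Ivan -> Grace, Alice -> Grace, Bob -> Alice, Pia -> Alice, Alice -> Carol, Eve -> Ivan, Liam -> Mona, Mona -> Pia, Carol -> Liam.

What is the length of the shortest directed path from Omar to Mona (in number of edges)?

3

Distance 0: Omar.
Distance 1: Carol.
Distance 2: Liam.
Distance 3: Grace, Mona — contains Mona.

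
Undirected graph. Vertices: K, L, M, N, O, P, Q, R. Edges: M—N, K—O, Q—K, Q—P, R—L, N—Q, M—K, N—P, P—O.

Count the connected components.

From K: component {K, M, N, O, P, Q}.
From L: component {L, R}.
That's 2 components.

2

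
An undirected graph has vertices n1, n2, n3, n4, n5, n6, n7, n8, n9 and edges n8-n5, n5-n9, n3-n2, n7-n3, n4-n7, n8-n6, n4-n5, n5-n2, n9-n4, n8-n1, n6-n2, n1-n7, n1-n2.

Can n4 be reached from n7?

Yes

Explore from n7.
Distance 1: reach n1, n3, n4.
Found n4.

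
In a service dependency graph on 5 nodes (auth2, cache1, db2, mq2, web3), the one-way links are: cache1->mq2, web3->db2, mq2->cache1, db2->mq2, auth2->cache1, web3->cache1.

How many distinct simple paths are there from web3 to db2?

web3→db2

1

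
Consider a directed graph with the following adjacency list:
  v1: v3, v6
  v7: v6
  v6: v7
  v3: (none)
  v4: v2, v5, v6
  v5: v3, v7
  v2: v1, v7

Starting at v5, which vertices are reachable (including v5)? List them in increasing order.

Start at v5.
Its neighbours: v3, v7.
Then their neighbours: v6.
Nothing further is reachable.

v3, v5, v6, v7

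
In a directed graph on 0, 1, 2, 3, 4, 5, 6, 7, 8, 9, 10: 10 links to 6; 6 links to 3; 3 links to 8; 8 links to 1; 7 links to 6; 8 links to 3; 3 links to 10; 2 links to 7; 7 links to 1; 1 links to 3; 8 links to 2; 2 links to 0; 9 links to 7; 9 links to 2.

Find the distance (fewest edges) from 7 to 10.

3

Distance 0: 7.
Distance 1: 1, 6.
Distance 2: 3.
Distance 3: 8, 10 — contains 10.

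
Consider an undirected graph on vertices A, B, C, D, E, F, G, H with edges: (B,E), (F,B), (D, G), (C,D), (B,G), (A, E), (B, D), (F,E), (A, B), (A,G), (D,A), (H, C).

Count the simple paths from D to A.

9

D–A
D–B–A
D–B–E–A
D–B–F–E–A
D–B–G–A
D–G–A
D–G–B–A
D–G–B–E–A
D–G–B–F–E–A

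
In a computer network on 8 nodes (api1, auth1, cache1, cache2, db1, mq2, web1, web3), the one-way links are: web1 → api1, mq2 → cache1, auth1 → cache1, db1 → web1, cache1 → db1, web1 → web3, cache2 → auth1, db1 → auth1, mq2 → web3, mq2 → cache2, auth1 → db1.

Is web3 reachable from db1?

Explore from db1.
Distance 1: reach auth1, web1.
Distance 2: reach api1, cache1, web3.
Found web3.

Yes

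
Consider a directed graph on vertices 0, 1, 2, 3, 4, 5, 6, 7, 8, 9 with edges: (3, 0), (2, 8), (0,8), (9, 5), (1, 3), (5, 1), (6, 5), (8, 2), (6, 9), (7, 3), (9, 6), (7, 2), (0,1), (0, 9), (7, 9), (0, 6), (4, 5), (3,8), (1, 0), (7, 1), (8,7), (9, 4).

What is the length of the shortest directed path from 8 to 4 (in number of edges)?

3

Distance 0: 8.
Distance 1: 2, 7.
Distance 2: 1, 3, 9.
Distance 3: 0, 4, 5, 6 — contains 4.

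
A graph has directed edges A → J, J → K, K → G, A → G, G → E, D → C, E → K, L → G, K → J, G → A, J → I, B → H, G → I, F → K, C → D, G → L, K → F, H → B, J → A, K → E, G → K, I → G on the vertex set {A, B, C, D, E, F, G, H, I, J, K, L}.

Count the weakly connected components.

3

From A: component {A, E, F, G, I, J, K, L}.
From B: component {B, H}.
From C: component {C, D}.
That's 3 components.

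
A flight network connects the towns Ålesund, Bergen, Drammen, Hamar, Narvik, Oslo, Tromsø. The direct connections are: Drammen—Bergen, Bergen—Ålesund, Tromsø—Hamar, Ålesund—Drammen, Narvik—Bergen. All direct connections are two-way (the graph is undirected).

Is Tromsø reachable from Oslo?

Oslo has no edges, so nothing is reachable from it.

No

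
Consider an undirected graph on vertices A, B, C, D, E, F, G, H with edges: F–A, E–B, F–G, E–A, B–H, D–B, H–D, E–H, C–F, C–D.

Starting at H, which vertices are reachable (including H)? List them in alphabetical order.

A, B, C, D, E, F, G, H

Start at H.
Its neighbours: B, D, E.
Then their neighbours: A, C.
Then next layer: F.
Then next layer: G.
Every vertex is now reached.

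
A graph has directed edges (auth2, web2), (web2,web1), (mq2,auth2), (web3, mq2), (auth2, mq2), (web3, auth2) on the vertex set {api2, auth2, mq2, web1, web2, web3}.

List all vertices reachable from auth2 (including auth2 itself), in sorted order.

auth2, mq2, web1, web2

Start at auth2.
Its neighbours: mq2, web2.
Then their neighbours: web1.
Nothing further is reachable.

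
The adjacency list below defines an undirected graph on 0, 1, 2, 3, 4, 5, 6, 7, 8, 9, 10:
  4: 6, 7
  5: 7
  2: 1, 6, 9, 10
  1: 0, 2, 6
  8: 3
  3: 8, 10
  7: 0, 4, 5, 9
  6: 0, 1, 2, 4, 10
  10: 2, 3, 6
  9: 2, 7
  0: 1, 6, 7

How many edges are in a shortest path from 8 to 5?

Distance 0: 8.
Distance 1: 3.
Distance 2: 10.
Distance 3: 2, 6.
Distance 4: 0, 1, 4, 9.
Distance 5: 7.
Distance 6: 5 — contains 5.

6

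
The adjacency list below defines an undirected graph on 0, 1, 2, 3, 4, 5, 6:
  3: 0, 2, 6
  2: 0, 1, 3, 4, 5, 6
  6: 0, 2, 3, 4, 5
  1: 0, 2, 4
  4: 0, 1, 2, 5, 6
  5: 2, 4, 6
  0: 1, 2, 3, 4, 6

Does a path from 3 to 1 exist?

Explore from 3.
Distance 1: reach 0, 2, 6.
Distance 2: reach 1, 4, 5.
Found 1.

Yes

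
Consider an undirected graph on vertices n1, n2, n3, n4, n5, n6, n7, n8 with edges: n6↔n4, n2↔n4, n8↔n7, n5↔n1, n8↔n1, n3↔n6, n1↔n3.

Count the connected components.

1

From n1: component {n1, n2, n3, n4, n5, n6, n7, n8}.
That's 1 component.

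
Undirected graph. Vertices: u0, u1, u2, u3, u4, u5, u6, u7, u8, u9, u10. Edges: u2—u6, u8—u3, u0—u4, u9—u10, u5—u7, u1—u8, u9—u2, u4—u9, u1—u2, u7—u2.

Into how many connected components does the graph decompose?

From u0: component {u0, u1, u2, u3, u4, u5, u6, u7, u8, u9, u10}.
That's 1 component.

1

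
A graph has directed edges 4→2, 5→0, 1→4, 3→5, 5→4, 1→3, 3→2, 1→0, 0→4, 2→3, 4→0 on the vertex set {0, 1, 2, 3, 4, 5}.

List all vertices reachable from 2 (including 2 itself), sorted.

Start at 2.
Its neighbours: 3.
Then their neighbours: 5.
Then next layer: 0, 4.
Nothing further is reachable.

0, 2, 3, 4, 5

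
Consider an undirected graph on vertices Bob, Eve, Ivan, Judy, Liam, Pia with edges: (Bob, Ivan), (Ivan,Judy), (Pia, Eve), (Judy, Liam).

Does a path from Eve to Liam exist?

No

Explore from Eve.
Distance 1: reach Pia.
The search is exhausted without reaching Liam; it lies in a different component.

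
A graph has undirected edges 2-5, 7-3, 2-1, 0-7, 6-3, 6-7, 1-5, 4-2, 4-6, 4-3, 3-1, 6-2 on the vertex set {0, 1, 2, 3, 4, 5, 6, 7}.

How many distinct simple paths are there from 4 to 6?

4–2–1–3–6
4–2–1–3–7–6
4–2–5–1–3–6
4–2–5–1–3–7–6
4–2–6
4–3–1–2–6
4–3–1–5–2–6
4–3–6
4–3–7–6
4–6

10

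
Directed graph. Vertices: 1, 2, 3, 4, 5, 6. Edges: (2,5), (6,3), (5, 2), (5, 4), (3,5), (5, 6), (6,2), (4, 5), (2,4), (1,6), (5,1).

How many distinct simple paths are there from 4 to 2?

3

4→5→1→6→2
4→5→2
4→5→6→2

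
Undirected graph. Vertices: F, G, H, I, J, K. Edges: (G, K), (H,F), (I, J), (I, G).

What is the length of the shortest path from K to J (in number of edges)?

3

Distance 0: K.
Distance 1: G.
Distance 2: I.
Distance 3: J — contains J.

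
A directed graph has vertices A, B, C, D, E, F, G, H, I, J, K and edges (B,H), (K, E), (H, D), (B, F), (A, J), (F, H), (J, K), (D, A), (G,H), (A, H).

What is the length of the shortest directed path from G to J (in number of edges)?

Distance 0: G.
Distance 1: H.
Distance 2: D.
Distance 3: A.
Distance 4: J — contains J.

4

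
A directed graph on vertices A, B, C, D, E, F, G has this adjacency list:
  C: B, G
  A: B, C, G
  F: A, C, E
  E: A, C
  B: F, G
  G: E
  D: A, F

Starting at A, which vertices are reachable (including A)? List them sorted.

A, B, C, E, F, G

Start at A.
Its neighbours: B, C, G.
Then their neighbours: E, F.
Nothing further is reachable.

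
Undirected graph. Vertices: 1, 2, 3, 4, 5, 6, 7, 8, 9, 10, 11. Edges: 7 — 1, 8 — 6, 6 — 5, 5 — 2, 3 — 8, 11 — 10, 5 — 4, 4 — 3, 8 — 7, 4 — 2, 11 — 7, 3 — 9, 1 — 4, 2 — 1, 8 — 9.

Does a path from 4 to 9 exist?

Explore from 4.
Distance 1: reach 1, 2, 3, 5.
Distance 2: reach 6, 7, 8, 9.
Found 9.

Yes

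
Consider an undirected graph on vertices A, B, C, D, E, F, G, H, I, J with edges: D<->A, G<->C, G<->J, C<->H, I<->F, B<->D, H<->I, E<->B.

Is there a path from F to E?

No

Explore from F.
Distance 1: reach I.
Distance 2: reach H.
Distance 3: reach C.
Distance 4: reach G.
Distance 5: reach J.
The search is exhausted without reaching E; it lies in a different component.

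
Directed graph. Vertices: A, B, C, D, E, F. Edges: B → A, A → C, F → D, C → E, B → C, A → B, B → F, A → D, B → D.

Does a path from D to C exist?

No

D has no outgoing edges, so nothing is reachable from it.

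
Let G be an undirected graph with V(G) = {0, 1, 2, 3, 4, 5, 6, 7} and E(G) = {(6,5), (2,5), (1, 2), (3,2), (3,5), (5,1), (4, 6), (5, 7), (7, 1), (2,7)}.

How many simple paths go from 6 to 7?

6–5–1–2–7
6–5–1–7
6–5–2–1–7
6–5–2–7
6–5–3–2–1–7
6–5–3–2–7
6–5–7

7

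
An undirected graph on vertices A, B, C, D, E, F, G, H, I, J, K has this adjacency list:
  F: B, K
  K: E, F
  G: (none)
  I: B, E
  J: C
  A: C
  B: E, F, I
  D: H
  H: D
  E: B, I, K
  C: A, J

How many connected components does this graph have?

From A: component {A, C, J}.
From B: component {B, E, F, I, K}.
From D: component {D, H}.
From G: component {G}.
That's 4 components.

4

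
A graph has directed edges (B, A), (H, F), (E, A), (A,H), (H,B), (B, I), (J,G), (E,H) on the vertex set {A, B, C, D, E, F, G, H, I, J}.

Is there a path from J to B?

No

Explore from J.
Distance 1: reach G.
The search from J is exhausted; no directed path reaches B.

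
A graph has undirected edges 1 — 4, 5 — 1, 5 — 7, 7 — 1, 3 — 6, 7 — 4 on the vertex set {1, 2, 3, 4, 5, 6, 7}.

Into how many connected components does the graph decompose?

3

From 1: component {1, 4, 5, 7}.
From 2: component {2}.
From 3: component {3, 6}.
That's 3 components.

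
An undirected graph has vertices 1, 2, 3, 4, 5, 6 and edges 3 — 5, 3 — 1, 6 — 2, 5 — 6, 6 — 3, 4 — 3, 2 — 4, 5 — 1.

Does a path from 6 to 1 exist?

Explore from 6.
Distance 1: reach 2, 3, 5.
Distance 2: reach 1, 4.
Found 1.

Yes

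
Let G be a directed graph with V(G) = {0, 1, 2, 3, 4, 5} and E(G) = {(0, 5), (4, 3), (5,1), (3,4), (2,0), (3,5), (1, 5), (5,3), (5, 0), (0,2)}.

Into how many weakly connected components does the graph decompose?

1

From 0: component {0, 1, 2, 3, 4, 5}.
That's 1 component.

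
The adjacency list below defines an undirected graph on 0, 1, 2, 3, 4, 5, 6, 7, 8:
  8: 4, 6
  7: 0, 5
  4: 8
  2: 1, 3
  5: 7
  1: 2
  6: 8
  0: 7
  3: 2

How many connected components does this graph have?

3

From 0: component {0, 5, 7}.
From 1: component {1, 2, 3}.
From 4: component {4, 6, 8}.
That's 3 components.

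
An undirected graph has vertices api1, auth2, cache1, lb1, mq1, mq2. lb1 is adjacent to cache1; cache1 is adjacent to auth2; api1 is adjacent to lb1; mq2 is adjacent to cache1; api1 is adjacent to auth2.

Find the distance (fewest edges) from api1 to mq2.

Distance 0: api1.
Distance 1: auth2, lb1.
Distance 2: cache1.
Distance 3: mq2 — contains mq2.

3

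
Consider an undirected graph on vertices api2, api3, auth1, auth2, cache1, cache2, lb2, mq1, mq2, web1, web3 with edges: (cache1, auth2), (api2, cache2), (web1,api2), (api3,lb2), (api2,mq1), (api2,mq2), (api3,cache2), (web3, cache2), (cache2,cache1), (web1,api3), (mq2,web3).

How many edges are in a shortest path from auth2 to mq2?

Distance 0: auth2.
Distance 1: cache1.
Distance 2: cache2.
Distance 3: api2, api3, web3.
Distance 4: lb2, mq1, mq2, web1 — contains mq2.

4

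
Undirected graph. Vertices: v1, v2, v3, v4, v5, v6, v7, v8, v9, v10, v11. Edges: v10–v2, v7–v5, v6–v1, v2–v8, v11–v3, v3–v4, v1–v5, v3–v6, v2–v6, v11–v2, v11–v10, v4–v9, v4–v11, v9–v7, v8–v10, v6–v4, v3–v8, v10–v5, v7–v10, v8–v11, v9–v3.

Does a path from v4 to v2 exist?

Yes

Explore from v4.
Distance 1: reach v3, v6, v9, v11.
Distance 2: reach v1, v2, v7, v8, v10.
Found v2.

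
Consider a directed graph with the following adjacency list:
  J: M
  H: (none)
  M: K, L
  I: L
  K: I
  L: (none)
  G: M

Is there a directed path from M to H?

Explore from M.
Distance 1: reach K, L.
Distance 2: reach I.
The search from M is exhausted; no directed path reaches H.

No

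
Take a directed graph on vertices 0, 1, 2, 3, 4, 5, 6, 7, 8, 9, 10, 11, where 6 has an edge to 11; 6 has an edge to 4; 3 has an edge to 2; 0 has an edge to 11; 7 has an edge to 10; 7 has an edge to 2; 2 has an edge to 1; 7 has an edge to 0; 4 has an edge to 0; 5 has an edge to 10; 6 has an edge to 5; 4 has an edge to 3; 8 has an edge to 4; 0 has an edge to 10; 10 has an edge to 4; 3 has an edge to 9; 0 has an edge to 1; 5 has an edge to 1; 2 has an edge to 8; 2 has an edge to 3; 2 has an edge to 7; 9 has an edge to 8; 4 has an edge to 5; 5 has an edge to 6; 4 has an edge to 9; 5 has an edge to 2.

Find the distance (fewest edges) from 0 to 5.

3

Distance 0: 0.
Distance 1: 1, 10, 11.
Distance 2: 4.
Distance 3: 3, 5, 9 — contains 5.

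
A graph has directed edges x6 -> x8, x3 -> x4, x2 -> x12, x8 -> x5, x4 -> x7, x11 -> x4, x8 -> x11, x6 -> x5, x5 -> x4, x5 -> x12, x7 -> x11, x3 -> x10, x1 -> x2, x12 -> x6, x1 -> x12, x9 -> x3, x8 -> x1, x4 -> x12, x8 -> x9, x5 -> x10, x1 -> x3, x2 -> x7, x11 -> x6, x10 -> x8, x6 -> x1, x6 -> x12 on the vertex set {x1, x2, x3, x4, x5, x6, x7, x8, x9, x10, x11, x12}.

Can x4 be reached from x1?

Explore from x1.
Distance 1: reach x2, x3, x12.
Distance 2: reach x4, x6, x7, x10.
Found x4.

Yes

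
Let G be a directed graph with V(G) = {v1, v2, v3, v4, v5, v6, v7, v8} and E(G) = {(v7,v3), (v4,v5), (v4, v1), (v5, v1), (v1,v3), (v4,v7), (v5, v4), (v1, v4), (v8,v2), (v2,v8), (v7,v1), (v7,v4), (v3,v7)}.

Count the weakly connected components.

From v1: component {v1, v3, v4, v5, v7}.
From v2: component {v2, v8}.
From v6: component {v6}.
That's 3 components.

3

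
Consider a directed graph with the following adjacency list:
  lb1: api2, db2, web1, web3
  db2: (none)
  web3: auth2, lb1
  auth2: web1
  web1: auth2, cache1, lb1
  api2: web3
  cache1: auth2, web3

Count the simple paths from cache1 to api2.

cache1→auth2→web1→lb1→api2
cache1→web3→auth2→web1→lb1→api2
cache1→web3→lb1→api2

3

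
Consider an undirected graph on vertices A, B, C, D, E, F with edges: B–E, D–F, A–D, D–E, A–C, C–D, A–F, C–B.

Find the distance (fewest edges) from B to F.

3

Distance 0: B.
Distance 1: C, E.
Distance 2: A, D.
Distance 3: F — contains F.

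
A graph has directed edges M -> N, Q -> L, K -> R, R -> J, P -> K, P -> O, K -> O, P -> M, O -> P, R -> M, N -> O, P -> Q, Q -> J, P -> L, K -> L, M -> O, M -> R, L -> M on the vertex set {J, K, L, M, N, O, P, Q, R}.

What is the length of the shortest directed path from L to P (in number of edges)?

Distance 0: L.
Distance 1: M.
Distance 2: N, O, R.
Distance 3: J, P — contains P.

3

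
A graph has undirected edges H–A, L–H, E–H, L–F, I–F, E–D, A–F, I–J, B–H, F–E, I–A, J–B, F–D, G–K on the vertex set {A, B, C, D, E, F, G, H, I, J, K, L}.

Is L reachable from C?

No

C has no edges, so nothing is reachable from it.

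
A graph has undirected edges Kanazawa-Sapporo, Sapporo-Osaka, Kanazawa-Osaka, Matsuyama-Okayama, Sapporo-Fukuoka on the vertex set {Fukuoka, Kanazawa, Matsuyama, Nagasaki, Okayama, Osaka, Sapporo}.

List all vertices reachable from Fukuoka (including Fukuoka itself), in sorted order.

Fukuoka, Kanazawa, Osaka, Sapporo

Start at Fukuoka.
Its neighbours: Sapporo.
Then their neighbours: Kanazawa, Osaka.
Nothing further is reachable.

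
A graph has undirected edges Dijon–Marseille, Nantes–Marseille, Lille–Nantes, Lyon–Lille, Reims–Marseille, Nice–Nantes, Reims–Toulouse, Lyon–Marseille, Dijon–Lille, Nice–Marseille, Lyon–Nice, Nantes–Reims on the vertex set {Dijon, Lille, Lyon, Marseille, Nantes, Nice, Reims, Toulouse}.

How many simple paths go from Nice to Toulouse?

15

Nice–Lyon–Lille–Dijon–Marseille–Nantes–Reims–Toulouse
Nice–Lyon–Lille–Dijon–Marseille–Reims–Toulouse
Nice–Lyon–Lille–Nantes–Marseille–Reims–Toulouse
Nice–Lyon–Lille–Nantes–Reims–Toulouse
Nice–Lyon–Marseille–Dijon–Lille–Nantes–Reims–Toulouse
Nice–Lyon–Marseille–Nantes–Reims–Toulouse
Nice–Lyon–Marseille–Reims–Toulouse
Nice–Marseille–Dijon–Lille–Nantes–Reims–Toulouse
Nice–Marseille–Lyon–Lille–Nantes–Reims–Toulouse
Nice–Marseille–Nantes–Reims–Toulouse
Nice–Marseille–Reims–Toulouse
Nice–Nantes–Lille–Dijon–Marseille–Reims–Toulouse
Nice–Nantes–Lille–Lyon–Marseille–Reims–Toulouse
Nice–Nantes–Marseille–Reims–Toulouse
Nice–Nantes–Reims–Toulouse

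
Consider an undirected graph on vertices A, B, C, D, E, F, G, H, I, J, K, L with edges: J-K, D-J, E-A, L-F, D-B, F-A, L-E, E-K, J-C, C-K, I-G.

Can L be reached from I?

Explore from I.
Distance 1: reach G.
The search is exhausted without reaching L; it lies in a different component.

No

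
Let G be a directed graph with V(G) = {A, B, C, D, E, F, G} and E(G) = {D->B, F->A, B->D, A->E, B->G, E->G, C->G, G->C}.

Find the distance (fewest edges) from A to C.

Distance 0: A.
Distance 1: E.
Distance 2: G.
Distance 3: C — contains C.

3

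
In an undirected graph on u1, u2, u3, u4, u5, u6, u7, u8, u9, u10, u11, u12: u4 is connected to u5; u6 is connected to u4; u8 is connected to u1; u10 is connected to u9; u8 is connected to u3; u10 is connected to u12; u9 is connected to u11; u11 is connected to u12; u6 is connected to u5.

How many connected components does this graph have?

From u1: component {u1, u3, u8}.
From u2: component {u2}.
From u4: component {u4, u5, u6}.
From u7: component {u7}.
From u9: component {u9, u10, u11, u12}.
That's 5 components.

5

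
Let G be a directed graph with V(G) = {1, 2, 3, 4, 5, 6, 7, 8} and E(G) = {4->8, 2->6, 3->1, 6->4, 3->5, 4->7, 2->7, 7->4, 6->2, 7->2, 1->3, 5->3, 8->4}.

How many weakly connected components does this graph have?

2

From 1: component {1, 3, 5}.
From 2: component {2, 4, 6, 7, 8}.
That's 2 components.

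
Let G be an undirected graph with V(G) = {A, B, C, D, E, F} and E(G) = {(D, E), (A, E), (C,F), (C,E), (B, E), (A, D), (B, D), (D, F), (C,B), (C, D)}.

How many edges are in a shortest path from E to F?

2

Distance 0: E.
Distance 1: A, B, C, D.
Distance 2: F — contains F.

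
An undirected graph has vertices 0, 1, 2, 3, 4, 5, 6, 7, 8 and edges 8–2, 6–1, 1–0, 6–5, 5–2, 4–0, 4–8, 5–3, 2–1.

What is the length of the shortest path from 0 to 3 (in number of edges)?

4

Distance 0: 0.
Distance 1: 1, 4.
Distance 2: 2, 6, 8.
Distance 3: 5.
Distance 4: 3 — contains 3.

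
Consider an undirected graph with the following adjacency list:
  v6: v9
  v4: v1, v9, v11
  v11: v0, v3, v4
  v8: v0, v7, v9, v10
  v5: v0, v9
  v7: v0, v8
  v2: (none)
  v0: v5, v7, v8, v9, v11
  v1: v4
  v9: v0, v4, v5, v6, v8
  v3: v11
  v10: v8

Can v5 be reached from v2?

No

v2 has no edges, so nothing is reachable from it.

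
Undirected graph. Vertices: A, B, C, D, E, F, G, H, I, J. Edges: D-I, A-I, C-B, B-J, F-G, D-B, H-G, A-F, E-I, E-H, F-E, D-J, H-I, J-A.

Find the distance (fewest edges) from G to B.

Distance 0: G.
Distance 1: F, H.
Distance 2: A, E, I.
Distance 3: D, J.
Distance 4: B — contains B.

4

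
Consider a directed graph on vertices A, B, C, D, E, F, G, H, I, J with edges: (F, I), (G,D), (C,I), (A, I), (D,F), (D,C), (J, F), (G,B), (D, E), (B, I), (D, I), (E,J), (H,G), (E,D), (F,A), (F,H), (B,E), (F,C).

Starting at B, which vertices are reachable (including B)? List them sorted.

Start at B.
Its neighbours: E, I.
Then their neighbours: D, J.
Then next layer: C, F.
Then next layer: A, H.
Then next layer: G.
Every vertex is now reached.

A, B, C, D, E, F, G, H, I, J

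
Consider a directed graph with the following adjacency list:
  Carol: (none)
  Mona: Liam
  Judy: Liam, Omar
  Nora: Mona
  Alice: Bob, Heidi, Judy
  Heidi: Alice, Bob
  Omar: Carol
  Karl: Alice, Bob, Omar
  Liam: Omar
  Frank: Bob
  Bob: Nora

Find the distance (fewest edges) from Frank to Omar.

5

Distance 0: Frank.
Distance 1: Bob.
Distance 2: Nora.
Distance 3: Mona.
Distance 4: Liam.
Distance 5: Omar — contains Omar.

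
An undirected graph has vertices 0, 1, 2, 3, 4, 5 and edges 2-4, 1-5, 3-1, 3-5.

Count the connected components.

3

From 0: component {0}.
From 1: component {1, 3, 5}.
From 2: component {2, 4}.
That's 3 components.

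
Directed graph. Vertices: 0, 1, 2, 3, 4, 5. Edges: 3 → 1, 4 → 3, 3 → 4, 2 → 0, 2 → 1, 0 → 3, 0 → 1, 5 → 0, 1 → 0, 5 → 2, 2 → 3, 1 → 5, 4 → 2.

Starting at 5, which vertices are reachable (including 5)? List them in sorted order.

Start at 5.
Its neighbours: 0, 2.
Then their neighbours: 1, 3.
Then next layer: 4.
Every vertex is now reached.

0, 1, 2, 3, 4, 5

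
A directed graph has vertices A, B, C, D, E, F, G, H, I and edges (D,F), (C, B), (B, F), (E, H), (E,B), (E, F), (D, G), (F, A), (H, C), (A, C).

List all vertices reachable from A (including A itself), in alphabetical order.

Start at A.
Its neighbours: C.
Then their neighbours: B.
Then next layer: F.
Nothing further is reachable.

A, B, C, F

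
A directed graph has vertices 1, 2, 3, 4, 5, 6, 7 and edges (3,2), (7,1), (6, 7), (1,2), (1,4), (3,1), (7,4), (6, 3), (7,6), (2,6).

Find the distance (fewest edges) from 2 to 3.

Distance 0: 2.
Distance 1: 6.
Distance 2: 3, 7 — contains 3.

2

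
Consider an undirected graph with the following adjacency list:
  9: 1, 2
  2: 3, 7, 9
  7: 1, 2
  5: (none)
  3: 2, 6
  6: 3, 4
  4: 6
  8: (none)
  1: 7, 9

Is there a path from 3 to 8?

No

Explore from 3.
Distance 1: reach 2, 6.
Distance 2: reach 4, 7, 9.
Distance 3: reach 1.
The search is exhausted without reaching 8; it lies in a different component.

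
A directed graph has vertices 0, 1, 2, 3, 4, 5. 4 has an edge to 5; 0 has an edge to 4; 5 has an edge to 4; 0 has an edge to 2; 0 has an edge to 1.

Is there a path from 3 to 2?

3 has no outgoing edges, so nothing is reachable from it.

No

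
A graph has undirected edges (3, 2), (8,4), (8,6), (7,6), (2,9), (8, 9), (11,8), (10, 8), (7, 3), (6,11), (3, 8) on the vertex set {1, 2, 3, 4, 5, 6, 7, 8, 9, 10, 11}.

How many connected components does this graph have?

From 1: component {1}.
From 2: component {2, 3, 4, 6, 7, 8, 9, 10, 11}.
From 5: component {5}.
That's 3 components.

3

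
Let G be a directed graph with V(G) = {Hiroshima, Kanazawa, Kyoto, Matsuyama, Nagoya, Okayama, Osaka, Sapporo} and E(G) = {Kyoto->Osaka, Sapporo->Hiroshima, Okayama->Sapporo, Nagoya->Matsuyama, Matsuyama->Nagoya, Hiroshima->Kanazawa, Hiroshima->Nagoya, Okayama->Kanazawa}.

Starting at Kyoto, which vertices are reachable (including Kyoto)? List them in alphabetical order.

Start at Kyoto.
Its neighbours: Osaka.
Nothing further is reachable.

Kyoto, Osaka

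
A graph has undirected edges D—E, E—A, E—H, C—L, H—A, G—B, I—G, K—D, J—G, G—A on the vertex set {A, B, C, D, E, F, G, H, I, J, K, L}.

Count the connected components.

3

From A: component {A, B, D, E, G, H, I, J, K}.
From C: component {C, L}.
From F: component {F}.
That's 3 components.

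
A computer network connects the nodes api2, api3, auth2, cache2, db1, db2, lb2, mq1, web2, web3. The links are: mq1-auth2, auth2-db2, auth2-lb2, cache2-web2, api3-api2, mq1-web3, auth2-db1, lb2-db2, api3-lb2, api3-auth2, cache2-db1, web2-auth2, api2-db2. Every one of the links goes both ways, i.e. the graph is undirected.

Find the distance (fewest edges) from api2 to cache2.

4

Distance 0: api2.
Distance 1: api3, db2.
Distance 2: auth2, lb2.
Distance 3: db1, mq1, web2.
Distance 4: cache2, web3 — contains cache2.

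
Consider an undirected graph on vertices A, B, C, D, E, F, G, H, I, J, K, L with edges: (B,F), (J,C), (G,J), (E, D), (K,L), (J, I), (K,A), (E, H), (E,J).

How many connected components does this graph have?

From A: component {A, K, L}.
From B: component {B, F}.
From C: component {C, D, E, G, H, I, J}.
That's 3 components.

3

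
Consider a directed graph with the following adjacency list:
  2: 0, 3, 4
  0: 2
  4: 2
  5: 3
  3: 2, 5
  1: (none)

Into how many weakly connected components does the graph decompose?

From 0: component {0, 2, 3, 4, 5}.
From 1: component {1}.
That's 2 components.

2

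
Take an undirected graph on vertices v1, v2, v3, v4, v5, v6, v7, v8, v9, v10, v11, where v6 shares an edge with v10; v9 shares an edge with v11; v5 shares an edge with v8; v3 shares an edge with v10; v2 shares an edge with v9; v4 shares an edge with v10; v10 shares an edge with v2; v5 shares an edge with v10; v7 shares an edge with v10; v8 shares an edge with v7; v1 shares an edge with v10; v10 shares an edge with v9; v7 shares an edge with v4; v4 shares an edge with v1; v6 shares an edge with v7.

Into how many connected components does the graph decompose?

1

From v1: component {v1, v2, v3, v4, v5, v6, v7, v8, v9, v10, v11}.
That's 1 component.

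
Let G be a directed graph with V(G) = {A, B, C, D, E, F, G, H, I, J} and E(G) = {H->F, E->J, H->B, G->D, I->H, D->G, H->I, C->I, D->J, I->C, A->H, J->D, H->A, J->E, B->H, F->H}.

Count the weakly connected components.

2

From A: component {A, B, C, F, H, I}.
From D: component {D, E, G, J}.
That's 2 components.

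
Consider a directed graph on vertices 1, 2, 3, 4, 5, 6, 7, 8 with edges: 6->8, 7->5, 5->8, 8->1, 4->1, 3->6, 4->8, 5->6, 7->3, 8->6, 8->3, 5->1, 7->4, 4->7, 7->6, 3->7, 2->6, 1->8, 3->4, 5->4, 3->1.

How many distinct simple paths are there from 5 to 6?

18

5→1→8→3→4→7→6
5→1→8→3→6
5→1→8→3→7→6
5→1→8→6
5→4→1→8→3→6
5→4→1→8→3→7→6
5→4→1→8→6
5→4→7→3→1→8→6
... and 10 more.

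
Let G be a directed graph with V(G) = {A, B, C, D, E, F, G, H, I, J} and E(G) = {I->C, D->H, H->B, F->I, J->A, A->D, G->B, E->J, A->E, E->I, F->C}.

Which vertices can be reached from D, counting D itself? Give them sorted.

B, D, H

Start at D.
Its neighbours: H.
Then their neighbours: B.
Nothing further is reachable.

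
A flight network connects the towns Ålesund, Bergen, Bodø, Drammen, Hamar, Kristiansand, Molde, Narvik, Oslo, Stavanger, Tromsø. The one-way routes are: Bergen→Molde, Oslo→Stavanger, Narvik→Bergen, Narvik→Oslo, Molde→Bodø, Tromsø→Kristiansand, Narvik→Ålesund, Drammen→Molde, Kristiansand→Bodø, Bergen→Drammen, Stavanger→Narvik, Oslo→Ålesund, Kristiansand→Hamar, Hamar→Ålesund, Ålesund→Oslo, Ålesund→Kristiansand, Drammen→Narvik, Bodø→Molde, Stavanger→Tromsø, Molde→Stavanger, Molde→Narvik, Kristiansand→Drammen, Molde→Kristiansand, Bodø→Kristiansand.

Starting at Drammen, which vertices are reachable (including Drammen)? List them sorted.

Ålesund, Bergen, Bodø, Drammen, Hamar, Kristiansand, Molde, Narvik, Oslo, Stavanger, Tromsø

Start at Drammen.
Its neighbours: Molde, Narvik.
Then their neighbours: Ålesund, Bergen, Bodø, Kristiansand, Oslo, Stavanger.
Then next layer: Hamar, Tromsø.
Every vertex is now reached.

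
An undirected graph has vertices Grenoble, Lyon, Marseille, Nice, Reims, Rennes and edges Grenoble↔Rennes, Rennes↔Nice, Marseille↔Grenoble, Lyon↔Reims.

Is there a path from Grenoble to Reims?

Explore from Grenoble.
Distance 1: reach Marseille, Rennes.
Distance 2: reach Nice.
The search is exhausted without reaching Reims; it lies in a different component.

No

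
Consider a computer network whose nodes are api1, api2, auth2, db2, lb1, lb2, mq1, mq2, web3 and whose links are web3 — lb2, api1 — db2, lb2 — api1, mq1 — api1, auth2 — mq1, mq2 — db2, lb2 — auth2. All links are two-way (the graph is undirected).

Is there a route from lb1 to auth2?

lb1 has no edges, so nothing is reachable from it.

No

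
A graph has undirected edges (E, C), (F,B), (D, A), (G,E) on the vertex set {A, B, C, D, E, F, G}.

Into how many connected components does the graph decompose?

3

From A: component {A, D}.
From B: component {B, F}.
From C: component {C, E, G}.
That's 3 components.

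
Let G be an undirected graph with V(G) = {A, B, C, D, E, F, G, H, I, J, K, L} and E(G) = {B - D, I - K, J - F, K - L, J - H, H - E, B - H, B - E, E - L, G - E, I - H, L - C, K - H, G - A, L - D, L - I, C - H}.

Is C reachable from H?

Explore from H.
Distance 1: reach B, C, E, I, J, K.
Found C.

Yes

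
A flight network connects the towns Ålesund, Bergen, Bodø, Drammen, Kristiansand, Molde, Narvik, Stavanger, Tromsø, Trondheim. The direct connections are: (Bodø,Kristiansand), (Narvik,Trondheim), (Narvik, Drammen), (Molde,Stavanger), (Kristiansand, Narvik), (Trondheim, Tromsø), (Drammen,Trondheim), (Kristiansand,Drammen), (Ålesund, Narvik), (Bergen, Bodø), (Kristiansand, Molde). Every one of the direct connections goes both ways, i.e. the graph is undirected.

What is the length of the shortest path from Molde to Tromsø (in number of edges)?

Distance 0: Molde.
Distance 1: Kristiansand, Stavanger.
Distance 2: Bodø, Drammen, Narvik.
Distance 3: Ålesund, Bergen, Trondheim.
Distance 4: Tromsø — contains Tromsø.

4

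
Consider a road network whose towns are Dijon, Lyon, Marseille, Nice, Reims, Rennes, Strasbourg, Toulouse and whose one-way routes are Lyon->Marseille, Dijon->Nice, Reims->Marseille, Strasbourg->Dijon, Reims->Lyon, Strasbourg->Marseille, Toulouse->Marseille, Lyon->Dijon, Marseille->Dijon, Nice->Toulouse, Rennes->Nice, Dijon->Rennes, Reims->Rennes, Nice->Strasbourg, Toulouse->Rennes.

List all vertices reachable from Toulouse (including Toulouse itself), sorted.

Start at Toulouse.
Its neighbours: Marseille, Rennes.
Then their neighbours: Dijon, Nice.
Then next layer: Strasbourg.
Nothing further is reachable.

Dijon, Marseille, Nice, Rennes, Strasbourg, Toulouse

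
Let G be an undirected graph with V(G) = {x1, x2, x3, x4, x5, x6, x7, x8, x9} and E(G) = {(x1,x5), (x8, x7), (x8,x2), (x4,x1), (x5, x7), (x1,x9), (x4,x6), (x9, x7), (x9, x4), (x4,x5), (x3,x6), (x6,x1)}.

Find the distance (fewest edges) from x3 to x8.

Distance 0: x3.
Distance 1: x6.
Distance 2: x1, x4.
Distance 3: x5, x9.
Distance 4: x7.
Distance 5: x8 — contains x8.

5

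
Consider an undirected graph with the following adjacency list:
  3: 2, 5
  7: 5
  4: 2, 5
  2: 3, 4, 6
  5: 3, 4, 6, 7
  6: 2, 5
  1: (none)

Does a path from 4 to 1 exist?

Explore from 4.
Distance 1: reach 2, 5.
Distance 2: reach 3, 6, 7.
The search is exhausted without reaching 1; it lies in a different component.

No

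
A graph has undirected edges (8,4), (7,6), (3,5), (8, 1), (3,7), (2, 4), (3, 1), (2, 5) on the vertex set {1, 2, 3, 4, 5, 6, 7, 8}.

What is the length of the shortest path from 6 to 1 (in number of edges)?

3

Distance 0: 6.
Distance 1: 7.
Distance 2: 3.
Distance 3: 1, 5 — contains 1.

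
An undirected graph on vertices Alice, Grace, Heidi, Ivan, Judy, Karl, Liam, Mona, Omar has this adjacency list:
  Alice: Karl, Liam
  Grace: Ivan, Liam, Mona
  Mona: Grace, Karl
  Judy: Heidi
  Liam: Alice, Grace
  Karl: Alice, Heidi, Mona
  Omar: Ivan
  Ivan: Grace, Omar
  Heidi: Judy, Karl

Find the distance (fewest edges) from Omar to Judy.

6

Distance 0: Omar.
Distance 1: Ivan.
Distance 2: Grace.
Distance 3: Liam, Mona.
Distance 4: Alice, Karl.
Distance 5: Heidi.
Distance 6: Judy — contains Judy.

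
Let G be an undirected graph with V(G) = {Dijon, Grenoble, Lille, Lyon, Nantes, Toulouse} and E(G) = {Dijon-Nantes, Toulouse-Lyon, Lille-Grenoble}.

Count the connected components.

From Dijon: component {Dijon, Nantes}.
From Grenoble: component {Grenoble, Lille}.
From Lyon: component {Lyon, Toulouse}.
That's 3 components.

3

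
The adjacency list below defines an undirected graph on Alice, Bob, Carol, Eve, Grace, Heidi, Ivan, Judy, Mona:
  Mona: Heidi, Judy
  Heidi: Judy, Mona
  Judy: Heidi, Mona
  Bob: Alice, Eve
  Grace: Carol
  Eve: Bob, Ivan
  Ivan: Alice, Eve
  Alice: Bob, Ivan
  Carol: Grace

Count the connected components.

3

From Alice: component {Alice, Bob, Eve, Ivan}.
From Carol: component {Carol, Grace}.
From Heidi: component {Heidi, Judy, Mona}.
That's 3 components.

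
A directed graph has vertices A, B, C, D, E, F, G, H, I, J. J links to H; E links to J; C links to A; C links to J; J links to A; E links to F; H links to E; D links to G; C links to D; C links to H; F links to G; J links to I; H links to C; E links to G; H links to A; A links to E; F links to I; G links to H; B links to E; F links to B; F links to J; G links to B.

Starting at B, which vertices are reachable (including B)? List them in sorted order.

Start at B.
Its neighbours: E.
Then their neighbours: F, G, J.
Then next layer: A, H, I.
Then next layer: C.
Then next layer: D.
Every vertex is now reached.

A, B, C, D, E, F, G, H, I, J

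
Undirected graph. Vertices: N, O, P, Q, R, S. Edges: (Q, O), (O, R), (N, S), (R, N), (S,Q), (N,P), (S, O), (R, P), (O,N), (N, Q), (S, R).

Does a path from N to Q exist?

Explore from N.
Distance 1: reach O, P, Q, R, S.
Found Q.

Yes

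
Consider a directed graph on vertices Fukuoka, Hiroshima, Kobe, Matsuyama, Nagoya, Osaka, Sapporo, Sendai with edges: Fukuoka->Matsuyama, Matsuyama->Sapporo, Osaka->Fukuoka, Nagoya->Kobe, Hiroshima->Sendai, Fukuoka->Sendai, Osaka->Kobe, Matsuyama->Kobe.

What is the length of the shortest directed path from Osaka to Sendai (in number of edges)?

Distance 0: Osaka.
Distance 1: Fukuoka, Kobe.
Distance 2: Matsuyama, Sendai — contains Sendai.

2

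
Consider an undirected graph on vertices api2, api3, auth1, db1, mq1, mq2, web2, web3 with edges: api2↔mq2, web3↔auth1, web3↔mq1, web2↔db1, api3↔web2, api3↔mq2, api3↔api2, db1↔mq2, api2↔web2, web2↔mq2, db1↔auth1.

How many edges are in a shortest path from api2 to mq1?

Distance 0: api2.
Distance 1: api3, mq2, web2.
Distance 2: db1.
Distance 3: auth1.
Distance 4: web3.
Distance 5: mq1 — contains mq1.

5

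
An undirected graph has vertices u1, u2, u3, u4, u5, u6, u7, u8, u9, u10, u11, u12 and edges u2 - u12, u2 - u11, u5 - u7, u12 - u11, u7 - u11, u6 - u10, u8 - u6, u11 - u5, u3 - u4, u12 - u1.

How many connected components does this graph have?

From u1: component {u1, u2, u5, u7, u11, u12}.
From u3: component {u3, u4}.
From u6: component {u6, u8, u10}.
From u9: component {u9}.
That's 4 components.

4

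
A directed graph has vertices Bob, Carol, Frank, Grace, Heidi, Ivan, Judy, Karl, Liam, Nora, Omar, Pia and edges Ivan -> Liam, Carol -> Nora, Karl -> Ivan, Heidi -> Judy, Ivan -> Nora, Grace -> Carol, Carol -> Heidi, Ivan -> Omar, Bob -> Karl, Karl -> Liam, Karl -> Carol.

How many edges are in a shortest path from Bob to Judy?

Distance 0: Bob.
Distance 1: Karl.
Distance 2: Carol, Ivan, Liam.
Distance 3: Heidi, Nora, Omar.
Distance 4: Judy — contains Judy.

4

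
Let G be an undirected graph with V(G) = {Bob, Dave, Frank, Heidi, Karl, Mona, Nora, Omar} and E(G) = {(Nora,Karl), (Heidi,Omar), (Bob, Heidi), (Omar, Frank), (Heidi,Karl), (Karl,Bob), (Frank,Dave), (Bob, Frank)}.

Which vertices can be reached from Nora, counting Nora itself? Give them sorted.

Bob, Dave, Frank, Heidi, Karl, Nora, Omar

Start at Nora.
Its neighbours: Karl.
Then their neighbours: Bob, Heidi.
Then next layer: Frank, Omar.
Then next layer: Dave.
Nothing further is reachable.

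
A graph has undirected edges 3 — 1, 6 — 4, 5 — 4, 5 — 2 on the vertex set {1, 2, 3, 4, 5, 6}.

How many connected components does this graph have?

From 1: component {1, 3}.
From 2: component {2, 4, 5, 6}.
That's 2 components.

2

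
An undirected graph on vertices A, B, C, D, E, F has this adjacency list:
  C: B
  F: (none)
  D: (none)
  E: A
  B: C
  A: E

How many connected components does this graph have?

4

From A: component {A, E}.
From B: component {B, C}.
From D: component {D}.
From F: component {F}.
That's 4 components.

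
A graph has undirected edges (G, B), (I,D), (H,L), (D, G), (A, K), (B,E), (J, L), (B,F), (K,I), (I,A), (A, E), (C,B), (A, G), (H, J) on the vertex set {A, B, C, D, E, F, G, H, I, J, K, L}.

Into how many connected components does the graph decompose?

From A: component {A, B, C, D, E, F, G, I, K}.
From H: component {H, J, L}.
That's 2 components.

2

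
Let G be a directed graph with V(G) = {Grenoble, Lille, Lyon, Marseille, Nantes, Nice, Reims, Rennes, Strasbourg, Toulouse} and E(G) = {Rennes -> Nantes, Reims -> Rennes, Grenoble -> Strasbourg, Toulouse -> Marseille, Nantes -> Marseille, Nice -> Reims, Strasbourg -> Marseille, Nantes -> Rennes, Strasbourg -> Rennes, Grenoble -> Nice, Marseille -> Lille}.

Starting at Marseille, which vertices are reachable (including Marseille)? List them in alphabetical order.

Lille, Marseille

Start at Marseille.
Its neighbours: Lille.
Nothing further is reachable.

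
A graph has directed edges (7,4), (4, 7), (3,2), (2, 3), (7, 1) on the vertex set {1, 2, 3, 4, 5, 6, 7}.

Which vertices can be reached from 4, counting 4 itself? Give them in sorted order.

Start at 4.
Its neighbours: 7.
Then their neighbours: 1.
Nothing further is reachable.

1, 4, 7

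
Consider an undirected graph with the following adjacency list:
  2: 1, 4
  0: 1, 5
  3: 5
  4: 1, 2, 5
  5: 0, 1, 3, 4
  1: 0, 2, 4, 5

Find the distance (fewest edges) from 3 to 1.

Distance 0: 3.
Distance 1: 5.
Distance 2: 0, 1, 4 — contains 1.

2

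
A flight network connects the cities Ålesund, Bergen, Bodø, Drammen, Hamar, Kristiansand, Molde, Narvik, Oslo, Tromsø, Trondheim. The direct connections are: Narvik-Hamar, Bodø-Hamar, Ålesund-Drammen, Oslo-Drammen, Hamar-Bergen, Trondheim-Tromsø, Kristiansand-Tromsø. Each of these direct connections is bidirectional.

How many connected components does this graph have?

From Ålesund: component {Ålesund, Drammen, Oslo}.
From Bergen: component {Bergen, Bodø, Hamar, Narvik}.
From Kristiansand: component {Kristiansand, Tromsø, Trondheim}.
From Molde: component {Molde}.
That's 4 components.

4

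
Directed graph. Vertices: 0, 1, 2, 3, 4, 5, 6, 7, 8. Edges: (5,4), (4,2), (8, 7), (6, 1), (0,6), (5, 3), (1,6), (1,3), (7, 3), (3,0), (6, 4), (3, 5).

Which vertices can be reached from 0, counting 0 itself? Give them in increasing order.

0, 1, 2, 3, 4, 5, 6

Start at 0.
Its neighbours: 6.
Then their neighbours: 1, 4.
Then next layer: 2, 3.
Then next layer: 5.
Nothing further is reachable.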